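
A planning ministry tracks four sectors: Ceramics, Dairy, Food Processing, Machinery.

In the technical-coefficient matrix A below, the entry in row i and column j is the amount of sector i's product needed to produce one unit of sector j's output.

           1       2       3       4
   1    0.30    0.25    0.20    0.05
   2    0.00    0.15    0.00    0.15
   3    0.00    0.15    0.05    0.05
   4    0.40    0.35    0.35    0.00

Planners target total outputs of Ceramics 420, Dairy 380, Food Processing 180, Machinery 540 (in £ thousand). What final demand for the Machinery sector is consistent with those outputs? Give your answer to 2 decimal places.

I − A =
  [   0.70    -0.25    -0.20    -0.05]
  [   0.00     0.85     0.00    -0.15]
  [   0.00    -0.15     0.95    -0.05]
  [  -0.40    -0.35    -0.35     1.00]
d = (I − A) x:
  d_1 = (+0.70)·420 + (-0.25)·380 + (-0.20)·180 + (-0.05)·540 = 136.00
  d_2 = (+0.00)·420 + (+0.85)·380 + (+0.00)·180 + (-0.15)·540 = 242.00
  d_3 = (+0.00)·420 + (-0.15)·380 + (+0.95)·180 + (-0.05)·540 = 87.00
  d_4 = (-0.40)·420 + (-0.35)·380 + (-0.35)·180 + (+1.00)·540 = 176.00

d_4 = 176.00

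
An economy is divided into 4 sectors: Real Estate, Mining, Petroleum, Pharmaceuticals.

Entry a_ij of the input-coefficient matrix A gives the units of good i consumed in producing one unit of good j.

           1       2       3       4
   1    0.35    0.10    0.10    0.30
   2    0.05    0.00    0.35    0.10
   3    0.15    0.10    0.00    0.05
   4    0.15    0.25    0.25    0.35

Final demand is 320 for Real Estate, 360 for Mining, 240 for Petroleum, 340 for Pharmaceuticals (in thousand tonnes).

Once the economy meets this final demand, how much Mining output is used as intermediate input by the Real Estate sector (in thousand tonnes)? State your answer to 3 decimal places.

z_21 = 66.017

I − A =
  [   0.65    -0.10    -0.10    -0.30]
  [  -0.05     1.00    -0.35    -0.10]
  [  -0.15    -0.10     1.00    -0.05]
  [  -0.15    -0.25    -0.25     0.65]
Compute the cofactors C_ij = (−1)^(i+j)·(3×3 minor ij) of I−A; the adjugate is their transpose:
adj(I−A) = Cᵀ =
  [ 0.582875   0.154000   0.189000   0.307250]
  [ 0.087375   0.347625   0.156875   0.105875]
  [ 0.106625   0.067625   0.352750   0.086750]
  [ 0.209125   0.195250   0.239625   0.601500]
det(I−A) = Σ_j (I−A)_1j·C_1j = (0.65)(0.582875) + (-0.10)(0.087375) + (-0.10)(0.106625) + (-0.30)(0.209125) = 0.29673125
(I − A)⁻¹ = adj(I−A) / det(I−A) ≈
  [   1.9643     0.5190     0.6369     1.0354]
  [   0.2945     1.1715     0.5287     0.3568]
  [   0.3593     0.2279     1.1888     0.2924]
  [   0.7048     0.6580     0.8075     2.0271]
First solve x = (I − A)⁻¹ d = adj(I−A)·d / det(I−A); in particular x_1 = (0.582875·320 + 0.154000·360 + 0.189000·240 + 0.307250·340) / 0.29673125 = 391.785 / 0.29673125 ≈ 1320.33616.
Intermediate flow from 2 to 1: z_21 = a_21 · x_1 = 0.05 × 391.785 / 0.29673125 = 19.58925 / 0.29673125 ≈ 66.017.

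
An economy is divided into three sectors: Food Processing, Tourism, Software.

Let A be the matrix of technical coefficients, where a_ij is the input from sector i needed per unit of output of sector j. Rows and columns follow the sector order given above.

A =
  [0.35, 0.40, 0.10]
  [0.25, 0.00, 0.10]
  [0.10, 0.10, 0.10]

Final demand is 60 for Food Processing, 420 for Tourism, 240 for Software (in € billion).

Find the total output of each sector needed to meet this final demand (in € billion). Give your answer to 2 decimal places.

x_F = 513.56, x_T = 587.29, x_S = 388.98

I − A =
  [   0.65    -0.40    -0.10]
  [  -0.25     1.00    -0.10]
  [  -0.10    -0.10     0.90]
Cofactors of I−A, C_ij = (−1)^(i+j)·(minor ij) (rows/columns in the sector order above):
  C_11 = (1.00)(0.90) − (-0.10)(-0.10) = 0.8900
  C_12 = −[(-0.25)(0.90) − (-0.10)(-0.10)] = 0.2350
  C_13 = (-0.25)(-0.10) − (1.00)(-0.10) = 0.1250
  C_21 = −[(-0.40)(0.90) − (-0.10)(-0.10)] = 0.3700
  C_22 = (0.65)(0.90) − (-0.10)(-0.10) = 0.5750
  C_23 = −[(0.65)(-0.10) − (-0.40)(-0.10)] = 0.1050
  C_31 = (-0.40)(-0.10) − (-0.10)(1.00) = 0.1400
  C_32 = −[(0.65)(-0.10) − (-0.10)(-0.25)] = 0.0900
  C_33 = (0.65)(1.00) − (-0.40)(-0.25) = 0.5500
det(I−A) = Σ_j (I−A)_1j·C_1j = (0.65)(0.8900) + (-0.40)(0.2350) + (-0.10)(0.1250) = 0.4720
adj(I−A) = Cᵀ =
  [ 0.8900   0.3700   0.1400]
  [ 0.2350   0.5750   0.0900]
  [ 0.1250   0.1050   0.5500]
(I − A)⁻¹ = adj(I−A) / det(I−A) ≈
  [   1.8856     0.7839     0.2966]
  [   0.4979     1.2182     0.1907]
  [   0.2648     0.2225     1.1653]
x = (I − A)⁻¹ d = adj(I−A)·d / det(I−A), with det(I−A) = 0.4720:
  x_F = (0.8900·60 + 0.3700·420 + 0.1400·240) / 0.4720 = 242.40 / 0.4720 ≈ 513.56
  x_T = (0.2350·60 + 0.5750·420 + 0.0900·240) / 0.4720 = 277.20 / 0.4720 ≈ 587.29
  x_S = (0.1250·60 + 0.1050·420 + 0.5500·240) / 0.4720 = 183.60 / 0.4720 ≈ 388.98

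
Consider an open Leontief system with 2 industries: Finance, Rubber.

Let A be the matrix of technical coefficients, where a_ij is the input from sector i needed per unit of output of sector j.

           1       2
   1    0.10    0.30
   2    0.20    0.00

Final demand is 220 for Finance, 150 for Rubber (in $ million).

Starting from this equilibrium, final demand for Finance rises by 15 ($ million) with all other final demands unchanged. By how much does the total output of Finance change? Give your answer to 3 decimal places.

I − A =
  [   0.90    -0.30]
  [  -0.20     1.00]
det(I−A) = (0.90)(1.00) − (-0.30)(-0.20) = 0.8400
adj(I−A) = [[1.00, 0.30], [0.20, 0.90]]
(I − A)⁻¹ = adj(I−A) / det(I−A) ≈
  [   1.1905     0.3571]
  [   0.2381     1.0714]
Δx = (I − A)⁻¹ Δd with Δd having +15 in the Finance component and 0 elsewhere.
So Δx_1 = L_11 · (+15), where L_11 = adj(I−A)_11 / det(I−A) = 1.00 / 0.8400.
Δx_1 = 1.00 × (+15) / 0.8400 = 15.00 / 0.8400 ≈ 17.857.

Δx_1 = 17.857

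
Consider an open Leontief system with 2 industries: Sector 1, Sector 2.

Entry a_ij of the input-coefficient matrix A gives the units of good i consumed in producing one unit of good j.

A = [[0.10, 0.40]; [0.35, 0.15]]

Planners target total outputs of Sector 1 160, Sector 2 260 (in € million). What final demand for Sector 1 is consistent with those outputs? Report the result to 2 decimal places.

d_1 = 40.00

I − A =
  [   0.90    -0.40]
  [  -0.35     0.85]
d = (I − A) x:
  d_1 = (+0.90)·160 + (-0.40)·260 = 40.00
  d_2 = (-0.35)·160 + (+0.85)·260 = 165.00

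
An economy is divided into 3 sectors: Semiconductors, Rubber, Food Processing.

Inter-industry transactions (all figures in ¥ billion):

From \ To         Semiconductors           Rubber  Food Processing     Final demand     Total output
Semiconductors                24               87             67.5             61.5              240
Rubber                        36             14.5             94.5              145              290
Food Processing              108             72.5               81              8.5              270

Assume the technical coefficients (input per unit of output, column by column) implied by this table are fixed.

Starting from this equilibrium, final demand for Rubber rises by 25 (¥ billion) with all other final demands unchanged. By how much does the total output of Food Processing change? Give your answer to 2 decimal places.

Δx_3 = 27.71

Technical coefficients a_ij = z_ij / X_j:
  a_11 = 24/240 = 0.10, a_21 = 36/240 = 0.15, a_31 = 108/240 = 0.45
  a_12 = 87/290 = 0.30, a_22 = 14.5/290 = 0.05, a_32 = 72.5/290 = 0.25
  a_13 = 67.5/270 = 0.25, a_23 = 94.5/270 = 0.35, a_33 = 81/270 = 0.30
I − A =
  [   0.90    -0.30    -0.25]
  [  -0.15     0.95    -0.35]
  [  -0.45    -0.25     0.70]
Cofactors of I−A, C_ij = (−1)^(i+j)·(minor ij) (rows/columns in the sector order above):
  C_11 = (0.95)(0.70) − (-0.35)(-0.25) = 0.5775
  C_12 = −[(-0.15)(0.70) − (-0.35)(-0.45)] = 0.2625
  C_13 = (-0.15)(-0.25) − (0.95)(-0.45) = 0.4650
  C_21 = −[(-0.30)(0.70) − (-0.25)(-0.25)] = 0.2725
  C_22 = (0.90)(0.70) − (-0.25)(-0.45) = 0.5175
  C_23 = −[(0.90)(-0.25) − (-0.30)(-0.45)] = 0.3600
  C_31 = (-0.30)(-0.35) − (-0.25)(0.95) = 0.3425
  C_32 = −[(0.90)(-0.35) − (-0.25)(-0.15)] = 0.3525
  C_33 = (0.90)(0.95) − (-0.30)(-0.15) = 0.8100
det(I−A) = Σ_j (I−A)_1j·C_1j = (0.90)(0.5775) + (-0.30)(0.2625) + (-0.25)(0.4650) = 0.32475
adj(I−A) = Cᵀ =
  [ 0.5775   0.2725   0.3425]
  [ 0.2625   0.5175   0.3525]
  [ 0.4650   0.3600   0.8100]
(I − A)⁻¹ = adj(I−A) / det(I−A) ≈
  [   1.7783     0.8391     1.0547]
  [   0.8083     1.5935     1.0855]
  [   1.4319     1.1085     2.4942]
Δx = (I − A)⁻¹ Δd with Δd having +25 in the Rubber component and 0 elsewhere.
So Δx_3 = L_32 · (+25), where L_32 = adj(I−A)_32 / det(I−A) = 0.3600 / 0.32475.
Δx_3 = 0.3600 × (+25) / 0.32475 = 9.00 / 0.32475 ≈ 27.71.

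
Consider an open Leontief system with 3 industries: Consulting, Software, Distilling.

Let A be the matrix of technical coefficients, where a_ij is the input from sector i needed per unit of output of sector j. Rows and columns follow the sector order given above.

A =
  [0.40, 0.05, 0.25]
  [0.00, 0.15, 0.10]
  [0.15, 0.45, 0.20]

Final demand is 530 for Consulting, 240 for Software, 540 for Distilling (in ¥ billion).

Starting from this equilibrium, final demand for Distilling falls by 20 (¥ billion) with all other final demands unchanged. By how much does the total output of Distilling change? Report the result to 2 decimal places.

I − A =
  [   0.60    -0.05    -0.25]
  [   0.00     0.85    -0.10]
  [  -0.15    -0.45     0.80]
Cofactors of I−A, C_ij = (−1)^(i+j)·(minor ij) (rows/columns in the sector order above):
  C_11 = (0.85)(0.80) − (-0.10)(-0.45) = 0.6350
  C_12 = −[(0.00)(0.80) − (-0.10)(-0.15)] = 0.0150
  C_13 = (0.00)(-0.45) − (0.85)(-0.15) = 0.1275
  C_21 = −[(-0.05)(0.80) − (-0.25)(-0.45)] = 0.1525
  C_22 = (0.60)(0.80) − (-0.25)(-0.15) = 0.4425
  C_23 = −[(0.60)(-0.45) − (-0.05)(-0.15)] = 0.2775
  C_31 = (-0.05)(-0.10) − (-0.25)(0.85) = 0.2175
  C_32 = −[(0.60)(-0.10) − (-0.25)(0.00)] = 0.0600
  C_33 = (0.60)(0.85) − (-0.05)(0.00) = 0.5100
det(I−A) = Σ_j (I−A)_1j·C_1j = (0.60)(0.6350) + (-0.05)(0.0150) + (-0.25)(0.1275) = 0.348375
adj(I−A) = Cᵀ =
  [ 0.6350   0.1525   0.2175]
  [ 0.0150   0.4425   0.0600]
  [ 0.1275   0.2775   0.5100]
(I − A)⁻¹ = adj(I−A) / det(I−A) ≈
  [   1.8227     0.4377     0.6243]
  [   0.0431     1.2702     0.1722]
  [   0.3660     0.7966     1.4639]
Δx = (I − A)⁻¹ Δd with Δd having -20 in the Distilling component and 0 elsewhere.
So Δx_3 = L_33 · (-20), where L_33 = adj(I−A)_33 / det(I−A) = 0.5100 / 0.348375.
Δx_3 = 0.5100 × (-20) / 0.348375 = -10.20 / 0.348375 ≈ -29.28.

Δx_3 = -29.28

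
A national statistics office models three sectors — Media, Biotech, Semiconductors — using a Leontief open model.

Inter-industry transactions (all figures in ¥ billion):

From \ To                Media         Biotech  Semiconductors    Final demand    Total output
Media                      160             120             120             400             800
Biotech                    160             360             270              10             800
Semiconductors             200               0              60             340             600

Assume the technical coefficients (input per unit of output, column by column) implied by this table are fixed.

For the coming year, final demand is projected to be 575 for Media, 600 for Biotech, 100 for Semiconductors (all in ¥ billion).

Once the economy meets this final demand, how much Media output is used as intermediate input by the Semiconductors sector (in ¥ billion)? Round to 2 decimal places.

z_MS = 87.83

Technical coefficients a_ij = z_ij / X_j:
  a_MM = 160/800 = 0.20, a_BM = 160/800 = 0.20, a_SM = 200/800 = 0.25
  a_MB = 120/800 = 0.15, a_BB = 360/800 = 0.45, a_SB = 0/800 = 0.00
  a_MS = 120/600 = 0.20, a_BS = 270/600 = 0.45, a_SS = 60/600 = 0.10
I − A =
  [   0.80    -0.15    -0.20]
  [  -0.20     0.55    -0.45]
  [  -0.25     0.00     0.90]
Cofactors of I−A, C_ij = (−1)^(i+j)·(minor ij) (rows/columns in the sector order above):
  C_11 = (0.55)(0.90) − (-0.45)(0.00) = 0.4950
  C_12 = −[(-0.20)(0.90) − (-0.45)(-0.25)] = 0.2925
  C_13 = (-0.20)(0.00) − (0.55)(-0.25) = 0.1375
  C_21 = −[(-0.15)(0.90) − (-0.20)(0.00)] = 0.1350
  C_22 = (0.80)(0.90) − (-0.20)(-0.25) = 0.6700
  C_23 = −[(0.80)(0.00) − (-0.15)(-0.25)] = 0.0375
  C_31 = (-0.15)(-0.45) − (-0.20)(0.55) = 0.1775
  C_32 = −[(0.80)(-0.45) − (-0.20)(-0.20)] = 0.4000
  C_33 = (0.80)(0.55) − (-0.15)(-0.20) = 0.4100
det(I−A) = Σ_j (I−A)_1j·C_1j = (0.80)(0.4950) + (-0.15)(0.2925) + (-0.20)(0.1375) = 0.324625
adj(I−A) = Cᵀ =
  [ 0.4950   0.1350   0.1775]
  [ 0.2925   0.6700   0.4000]
  [ 0.1375   0.0375   0.4100]
(I − A)⁻¹ = adj(I−A) / det(I−A) ≈
  [   1.5248     0.4159     0.5468]
  [   0.9010     2.0639     1.2322]
  [   0.4236     0.1155     1.2630]
First solve x = (I − A)⁻¹ d = adj(I−A)·d / det(I−A); in particular x_S = (0.1375·575 + 0.0375·600 + 0.4100·100) / 0.324625 = 142.5625 / 0.324625 ≈ 439.1606.
Intermediate flow from M to S: z_MS = a_MS · x_S = 0.20 × 142.5625 / 0.324625 = 28.5125 / 0.324625 ≈ 87.83.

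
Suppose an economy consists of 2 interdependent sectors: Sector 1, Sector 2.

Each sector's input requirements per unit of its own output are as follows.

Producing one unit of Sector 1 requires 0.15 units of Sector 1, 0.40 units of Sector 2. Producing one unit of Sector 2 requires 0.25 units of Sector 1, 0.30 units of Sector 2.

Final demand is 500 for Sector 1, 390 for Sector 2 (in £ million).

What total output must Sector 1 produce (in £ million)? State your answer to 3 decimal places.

I − A =
  [   0.85    -0.25]
  [  -0.40     0.70]
det(I−A) = (0.85)(0.70) − (-0.25)(-0.40) = 0.4950
adj(I−A) = [[0.70, 0.25], [0.40, 0.85]]
(I − A)⁻¹ = adj(I−A) / det(I−A) ≈
  [   1.4141     0.5051]
  [   0.8081     1.7172]
x = (I − A)⁻¹ d = adj(I−A)·d / det(I−A), with det(I−A) = 0.4950:
  x_1 = (0.70·500 + 0.25·390) / 0.4950 = 447.50 / 0.4950 ≈ 904.040
  x_2 = (0.40·500 + 0.85·390) / 0.4950 = 531.50 / 0.4950 ≈ 1073.737

x_1 = 904.040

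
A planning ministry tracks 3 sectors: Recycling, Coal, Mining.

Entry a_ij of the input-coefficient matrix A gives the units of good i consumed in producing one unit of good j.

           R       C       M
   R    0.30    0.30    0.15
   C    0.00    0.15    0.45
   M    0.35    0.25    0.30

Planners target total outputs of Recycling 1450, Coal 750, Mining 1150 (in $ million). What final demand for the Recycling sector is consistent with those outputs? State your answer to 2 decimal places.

d_R = 617.50

I − A =
  [   0.70    -0.30    -0.15]
  [   0.00     0.85    -0.45]
  [  -0.35    -0.25     0.70]
d = (I − A) x:
  d_R = (+0.70)·1450 + (-0.30)·750 + (-0.15)·1150 = 617.50
  d_C = (+0.00)·1450 + (+0.85)·750 + (-0.45)·1150 = 120.00
  d_M = (-0.35)·1450 + (-0.25)·750 + (+0.70)·1150 = 110.00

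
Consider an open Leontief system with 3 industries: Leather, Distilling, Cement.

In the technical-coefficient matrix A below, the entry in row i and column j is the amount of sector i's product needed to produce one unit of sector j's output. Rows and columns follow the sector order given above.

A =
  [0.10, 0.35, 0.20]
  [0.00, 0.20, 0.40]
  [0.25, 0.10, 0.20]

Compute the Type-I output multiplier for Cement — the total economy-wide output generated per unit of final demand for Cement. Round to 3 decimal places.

m_3 = 2.968

I − A =
  [   0.90    -0.35    -0.20]
  [   0.00     0.80    -0.40]
  [  -0.25    -0.10     0.80]
Cofactors of I−A, C_ij = (−1)^(i+j)·(minor ij) (rows/columns in the sector order above):
  C_11 = (0.80)(0.80) − (-0.40)(-0.10) = 0.6000
  C_12 = −[(0.00)(0.80) − (-0.40)(-0.25)] = 0.1000
  C_13 = (0.00)(-0.10) − (0.80)(-0.25) = 0.2000
  C_21 = −[(-0.35)(0.80) − (-0.20)(-0.10)] = 0.3000
  C_22 = (0.90)(0.80) − (-0.20)(-0.25) = 0.6700
  C_23 = −[(0.90)(-0.10) − (-0.35)(-0.25)] = 0.1775
  C_31 = (-0.35)(-0.40) − (-0.20)(0.80) = 0.3000
  C_32 = −[(0.90)(-0.40) − (-0.20)(0.00)] = 0.3600
  C_33 = (0.90)(0.80) − (-0.35)(0.00) = 0.7200
det(I−A) = Σ_j (I−A)_1j·C_1j = (0.90)(0.6000) + (-0.35)(0.1000) + (-0.20)(0.2000) = 0.4650
adj(I−A) = Cᵀ =
  [ 0.6000   0.3000   0.3000]
  [ 0.1000   0.6700   0.3600]
  [ 0.2000   0.1775   0.7200]
(I − A)⁻¹ = adj(I−A) / det(I−A) ≈
  [   1.2903     0.6452     0.6452]
  [   0.2151     1.4409     0.7742]
  [   0.4301     0.3817     1.5484]
The output multiplier for sector j is the column-j sum of the Leontief inverse (I − A)⁻¹ = adj(I−A) / det(I−A).
Column 3 of adj(I−A): (0.3000, 0.3600, 0.7200); det(I−A) = 0.4650.
m_3 = (0.3000 + 0.3600 + 0.7200) / 0.4650 = 1.38 / 0.4650 ≈ 2.968.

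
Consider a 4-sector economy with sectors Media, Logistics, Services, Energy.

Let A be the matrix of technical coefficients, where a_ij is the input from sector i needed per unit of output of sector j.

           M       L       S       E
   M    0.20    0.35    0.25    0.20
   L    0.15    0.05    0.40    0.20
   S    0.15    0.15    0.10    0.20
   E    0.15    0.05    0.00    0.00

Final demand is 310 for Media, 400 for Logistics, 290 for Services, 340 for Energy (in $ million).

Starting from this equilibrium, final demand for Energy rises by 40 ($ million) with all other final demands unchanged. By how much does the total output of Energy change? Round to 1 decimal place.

Δx_E = 45.0

I − A =
  [   0.80    -0.35    -0.25    -0.20]
  [  -0.15     0.95    -0.40    -0.20]
  [  -0.15    -0.15     0.90    -0.20]
  [  -0.15    -0.05     0.00     1.00]
Compute the cofactors C_ij = (−1)^(i+j)·(3×3 minor ij) of I−A; the adjugate is their transpose:
adj(I−A) = Cᵀ =
  [ 0.7820   0.3640   0.3790   0.3050]
  [ 0.2340   0.6480   0.3530   0.2470]
  [ 0.1980   0.1880   0.6590   0.2090]
  [ 0.1290   0.0870   0.0745   0.5265]
det(I−A) = Σ_j (I−A)_1j·C_1j = (0.80)(0.7820) + (-0.35)(0.2340) + (-0.25)(0.1980) + (-0.20)(0.1290) = 0.4684
(I − A)⁻¹ = adj(I−A) / det(I−A) ≈
  [   1.6695     0.7771     0.8091     0.6512]
  [   0.4996     1.3834     0.7536     0.5273]
  [   0.4227     0.4014     1.4069     0.4462]
  [   0.2754     0.1857     0.1591     1.1240]
Δx = (I − A)⁻¹ Δd with Δd having +40 in the Energy component and 0 elsewhere.
So Δx_E = L_EE · (+40), where L_EE = adj(I−A)_EE / det(I−A) = 0.5265 / 0.4684.
Δx_E = 0.5265 × (+40) / 0.4684 = 21.06 / 0.4684 ≈ 45.0.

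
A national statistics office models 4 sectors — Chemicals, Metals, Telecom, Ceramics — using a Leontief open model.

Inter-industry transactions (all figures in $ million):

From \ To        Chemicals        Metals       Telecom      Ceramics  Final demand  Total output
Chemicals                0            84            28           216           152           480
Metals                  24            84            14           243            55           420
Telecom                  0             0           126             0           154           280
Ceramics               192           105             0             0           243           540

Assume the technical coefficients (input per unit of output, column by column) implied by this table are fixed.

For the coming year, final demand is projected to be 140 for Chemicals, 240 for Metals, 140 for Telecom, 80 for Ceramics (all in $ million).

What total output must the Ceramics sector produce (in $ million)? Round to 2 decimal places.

x_4 = 396.49

Technical coefficients a_ij = z_ij / X_j:
  a_11 = 0/480 = 0.00, a_21 = 24/480 = 0.05, a_31 = 0/480 = 0.00, a_41 = 192/480 = 0.40
  a_12 = 84/420 = 0.20, a_22 = 84/420 = 0.20, a_32 = 0/420 = 0.00, a_42 = 105/420 = 0.25
  a_13 = 28/280 = 0.10, a_23 = 14/280 = 0.05, a_33 = 126/280 = 0.45, a_43 = 0/280 = 0.00
  a_14 = 216/540 = 0.40, a_24 = 243/540 = 0.45, a_34 = 0/540 = 0.00, a_44 = 0/540 = 0.00
I − A =
  [   1.00    -0.20    -0.10    -0.40]
  [  -0.05     0.80    -0.05    -0.45]
  [   0.00     0.00     0.55     0.00]
  [  -0.40    -0.25     0.00     1.00]
Compute the cofactors C_ij = (−1)^(i+j)·(3×3 minor ij) of I−A; the adjugate is their transpose:
adj(I−A) = Cᵀ =
  [ 0.378125   0.165000   0.083750   0.225500]
  [ 0.126500   0.462000   0.065000   0.258500]
  [ 0.000000   0.000000   0.508500   0.000000]
  [ 0.182875   0.181500   0.049750   0.434500]
det(I−A) = Σ_j (I−A)_1j·C_1j = (1.00)(0.378125) + (-0.20)(0.126500) + (-0.10)(0.000000) + (-0.40)(0.182875) = 0.279675
(I − A)⁻¹ = adj(I−A) / det(I−A) ≈
  [   1.3520     0.5900     0.2995     0.8063]
  [   0.4523     1.6519     0.2324     0.9243]
  [   0.0000     0.0000     1.8182     0.0000]
  [   0.6539     0.6490     0.1779     1.5536]
x = (I − A)⁻¹ d = adj(I−A)·d / det(I−A), with det(I−A) = 0.279675:
  x_1 = (0.378125·140 + 0.165000·240 + 0.083750·140 + 0.225500·80) / 0.279675 = 122.3025 / 0.279675 ≈ 437.30
  x_2 = (0.126500·140 + 0.462000·240 + 0.065000·140 + 0.258500·80) / 0.279675 = 158.37 / 0.279675 ≈ 566.26
  x_3 = (0.000000·140 + 0.000000·240 + 0.508500·140 + 0.000000·80) / 0.279675 = 71.19 / 0.279675 ≈ 254.55
  x_4 = (0.182875·140 + 0.181500·240 + 0.049750·140 + 0.434500·80) / 0.279675 = 110.8875 / 0.279675 ≈ 396.49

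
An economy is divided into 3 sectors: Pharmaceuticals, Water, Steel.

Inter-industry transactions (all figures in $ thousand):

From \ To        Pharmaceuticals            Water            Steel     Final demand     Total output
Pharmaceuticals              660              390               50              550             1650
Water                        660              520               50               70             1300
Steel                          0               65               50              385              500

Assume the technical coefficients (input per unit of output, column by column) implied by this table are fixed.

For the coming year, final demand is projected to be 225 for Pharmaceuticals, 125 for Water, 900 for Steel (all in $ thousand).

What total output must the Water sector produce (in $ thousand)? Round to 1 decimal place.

x_W = 1130.3

Technical coefficients a_ij = z_ij / X_j:
  a_PP = 660/1650 = 0.40, a_WP = 660/1650 = 0.40, a_SP = 0/1650 = 0.00
  a_PW = 390/1300 = 0.30, a_WW = 520/1300 = 0.40, a_SW = 65/1300 = 0.05
  a_PS = 50/500 = 0.10, a_WS = 50/500 = 0.10, a_SS = 50/500 = 0.10
I − A =
  [   0.60    -0.30    -0.10]
  [  -0.40     0.60    -0.10]
  [   0.00    -0.05     0.90]
Cofactors of I−A, C_ij = (−1)^(i+j)·(minor ij) (rows/columns in the sector order above):
  C_11 = (0.60)(0.90) − (-0.10)(-0.05) = 0.5350
  C_12 = −[(-0.40)(0.90) − (-0.10)(0.00)] = 0.3600
  C_13 = (-0.40)(-0.05) − (0.60)(0.00) = 0.0200
  C_21 = −[(-0.30)(0.90) − (-0.10)(-0.05)] = 0.2750
  C_22 = (0.60)(0.90) − (-0.10)(0.00) = 0.5400
  C_23 = −[(0.60)(-0.05) − (-0.30)(0.00)] = 0.0300
  C_31 = (-0.30)(-0.10) − (-0.10)(0.60) = 0.0900
  C_32 = −[(0.60)(-0.10) − (-0.10)(-0.40)] = 0.1000
  C_33 = (0.60)(0.60) − (-0.30)(-0.40) = 0.2400
det(I−A) = Σ_j (I−A)_1j·C_1j = (0.60)(0.5350) + (-0.30)(0.3600) + (-0.10)(0.0200) = 0.2110
adj(I−A) = Cᵀ =
  [ 0.5350   0.2750   0.0900]
  [ 0.3600   0.5400   0.1000]
  [ 0.0200   0.0300   0.2400]
(I − A)⁻¹ = adj(I−A) / det(I−A) ≈
  [   2.5355     1.3033     0.4265]
  [   1.7062     2.5592     0.4739]
  [   0.0948     0.1422     1.1374]
x = (I − A)⁻¹ d = adj(I−A)·d / det(I−A), with det(I−A) = 0.2110:
  x_P = (0.5350·225 + 0.2750·125 + 0.0900·900) / 0.2110 = 235.75 / 0.2110 ≈ 1117.3
  x_W = (0.3600·225 + 0.5400·125 + 0.1000·900) / 0.2110 = 238.50 / 0.2110 ≈ 1130.3
  x_S = (0.0200·225 + 0.0300·125 + 0.2400·900) / 0.2110 = 224.25 / 0.2110 ≈ 1062.8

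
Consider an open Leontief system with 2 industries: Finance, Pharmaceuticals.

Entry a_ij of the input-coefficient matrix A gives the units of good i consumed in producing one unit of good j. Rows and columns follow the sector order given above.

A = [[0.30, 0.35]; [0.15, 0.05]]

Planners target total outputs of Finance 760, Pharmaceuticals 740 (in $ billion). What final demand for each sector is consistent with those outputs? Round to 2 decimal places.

I − A =
  [   0.70    -0.35]
  [  -0.15     0.95]
d = (I − A) x:
  d_F = (+0.70)·760 + (-0.35)·740 = 273.00
  d_P = (-0.15)·760 + (+0.95)·740 = 589.00

d_F = 273.00, d_P = 589.00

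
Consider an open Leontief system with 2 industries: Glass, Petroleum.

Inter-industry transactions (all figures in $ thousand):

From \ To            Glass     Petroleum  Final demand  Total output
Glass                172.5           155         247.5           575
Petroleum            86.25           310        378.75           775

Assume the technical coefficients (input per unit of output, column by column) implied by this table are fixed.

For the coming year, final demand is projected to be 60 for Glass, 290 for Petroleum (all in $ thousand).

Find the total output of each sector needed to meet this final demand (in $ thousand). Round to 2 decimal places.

Technical coefficients a_ij = z_ij / X_j:
  a_GG = 172.5/575 = 0.30, a_PG = 86.25/575 = 0.15
  a_GP = 155/775 = 0.20, a_PP = 310/775 = 0.40
I − A =
  [   0.70    -0.20]
  [  -0.15     0.60]
det(I−A) = (0.70)(0.60) − (-0.20)(-0.15) = 0.3900
adj(I−A) = [[0.60, 0.20], [0.15, 0.70]]
(I − A)⁻¹ = adj(I−A) / det(I−A) ≈
  [   1.5385     0.5128]
  [   0.3846     1.7949]
x = (I − A)⁻¹ d = adj(I−A)·d / det(I−A), with det(I−A) = 0.3900:
  x_G = (0.60·60 + 0.20·290) / 0.3900 = 94.00 / 0.3900 ≈ 241.03
  x_P = (0.15·60 + 0.70·290) / 0.3900 = 212.00 / 0.3900 ≈ 543.59

x_G = 241.03, x_P = 543.59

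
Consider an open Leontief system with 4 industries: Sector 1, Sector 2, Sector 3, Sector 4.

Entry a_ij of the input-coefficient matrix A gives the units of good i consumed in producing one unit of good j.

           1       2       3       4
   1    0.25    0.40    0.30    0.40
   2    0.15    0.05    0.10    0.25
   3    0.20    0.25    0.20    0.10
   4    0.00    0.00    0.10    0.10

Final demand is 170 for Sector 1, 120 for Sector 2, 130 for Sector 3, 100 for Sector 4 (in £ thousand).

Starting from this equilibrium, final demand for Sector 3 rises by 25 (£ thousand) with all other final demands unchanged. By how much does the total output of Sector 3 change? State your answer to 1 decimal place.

Δx_3 = 40.6

I − A =
  [   0.75    -0.40    -0.30    -0.40]
  [  -0.15     0.95    -0.10    -0.25]
  [  -0.20    -0.25     0.80    -0.10]
  [   0.00     0.00    -0.10     0.90]
Compute the cofactors C_ij = (−1)^(i+j)·(3×3 minor ij) of I−A; the adjugate is their transpose:
adj(I−A) = Cᵀ =
  [ 0.645750   0.361500   0.340500   0.425250]
  [ 0.129500   0.470500   0.132750   0.203000]
  [ 0.204750   0.240750   0.587250   0.223125]
  [ 0.022750   0.026750   0.065250   0.427000]
det(I−A) = Σ_j (I−A)_1j·C_1j = (0.75)(0.645750) + (-0.40)(0.129500) + (-0.30)(0.204750) + (-0.40)(0.022750) = 0.3619875
(I − A)⁻¹ = adj(I−A) / det(I−A) ≈
  [   1.7839     0.9987     0.9406     1.1748]
  [   0.3577     1.2998     0.3667     0.5608]
  [   0.5656     0.6651     1.6223     0.6164]
  [   0.0628     0.0739     0.1803     1.1796]
Δx = (I − A)⁻¹ Δd with Δd having +25 in the Sector 3 component and 0 elsewhere.
So Δx_3 = L_33 · (+25), where L_33 = adj(I−A)_33 / det(I−A) = 0.587250 / 0.3619875.
Δx_3 = 0.587250 × (+25) / 0.3619875 = 14.68125 / 0.3619875 ≈ 40.6.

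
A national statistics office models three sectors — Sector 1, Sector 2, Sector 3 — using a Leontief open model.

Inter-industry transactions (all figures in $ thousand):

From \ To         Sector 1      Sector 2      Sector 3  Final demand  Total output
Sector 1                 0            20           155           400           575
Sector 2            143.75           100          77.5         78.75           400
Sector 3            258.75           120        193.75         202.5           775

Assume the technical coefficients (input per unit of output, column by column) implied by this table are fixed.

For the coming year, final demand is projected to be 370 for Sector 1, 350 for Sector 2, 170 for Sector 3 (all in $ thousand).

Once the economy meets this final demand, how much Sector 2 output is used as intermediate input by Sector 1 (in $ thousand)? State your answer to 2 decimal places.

z_21 = 146.85

Technical coefficients a_ij = z_ij / X_j:
  a_11 = 0/575 = 0.00, a_21 = 143.75/575 = 0.25, a_31 = 258.75/575 = 0.45
  a_12 = 20/400 = 0.05, a_22 = 100/400 = 0.25, a_32 = 120/400 = 0.30
  a_13 = 155/775 = 0.20, a_23 = 77.5/775 = 0.10, a_33 = 193.75/775 = 0.25
I − A =
  [   1.00    -0.05    -0.20]
  [  -0.25     0.75    -0.10]
  [  -0.45    -0.30     0.75]
Cofactors of I−A, C_ij = (−1)^(i+j)·(minor ij) (rows/columns in the sector order above):
  C_11 = (0.75)(0.75) − (-0.10)(-0.30) = 0.5325
  C_12 = −[(-0.25)(0.75) − (-0.10)(-0.45)] = 0.2325
  C_13 = (-0.25)(-0.30) − (0.75)(-0.45) = 0.4125
  C_21 = −[(-0.05)(0.75) − (-0.20)(-0.30)] = 0.0975
  C_22 = (1.00)(0.75) − (-0.20)(-0.45) = 0.6600
  C_23 = −[(1.00)(-0.30) − (-0.05)(-0.45)] = 0.3225
  C_31 = (-0.05)(-0.10) − (-0.20)(0.75) = 0.1550
  C_32 = −[(1.00)(-0.10) − (-0.20)(-0.25)] = 0.1500
  C_33 = (1.00)(0.75) − (-0.05)(-0.25) = 0.7375
det(I−A) = Σ_j (I−A)_1j·C_1j = (1.00)(0.5325) + (-0.05)(0.2325) + (-0.20)(0.4125) = 0.438375
adj(I−A) = Cᵀ =
  [ 0.5325   0.0975   0.1550]
  [ 0.2325   0.6600   0.1500]
  [ 0.4125   0.3225   0.7375]
(I − A)⁻¹ = adj(I−A) / det(I−A) ≈
  [   1.2147     0.2224     0.3536]
  [   0.5304     1.5056     0.3422]
  [   0.9410     0.7357     1.6823]
First solve x = (I − A)⁻¹ d = adj(I−A)·d / det(I−A); in particular x_1 = (0.5325·370 + 0.0975·350 + 0.1550·170) / 0.438375 = 257.50 / 0.438375 ≈ 587.3966.
Intermediate flow from 2 to 1: z_21 = a_21 · x_1 = 0.25 × 257.50 / 0.438375 = 64.375 / 0.438375 ≈ 146.85.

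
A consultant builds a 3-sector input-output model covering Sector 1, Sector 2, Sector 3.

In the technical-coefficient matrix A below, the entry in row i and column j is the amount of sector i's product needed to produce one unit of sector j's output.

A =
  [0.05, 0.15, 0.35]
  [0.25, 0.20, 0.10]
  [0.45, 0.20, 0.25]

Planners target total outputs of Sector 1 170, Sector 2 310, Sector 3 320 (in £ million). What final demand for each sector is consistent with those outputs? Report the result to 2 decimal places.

I − A =
  [   0.95    -0.15    -0.35]
  [  -0.25     0.80    -0.10]
  [  -0.45    -0.20     0.75]
d = (I − A) x:
  d_1 = (+0.95)·170 + (-0.15)·310 + (-0.35)·320 = 3.00
  d_2 = (-0.25)·170 + (+0.80)·310 + (-0.10)·320 = 173.50
  d_3 = (-0.45)·170 + (-0.20)·310 + (+0.75)·320 = 101.50

d_1 = 3.00, d_2 = 173.50, d_3 = 101.50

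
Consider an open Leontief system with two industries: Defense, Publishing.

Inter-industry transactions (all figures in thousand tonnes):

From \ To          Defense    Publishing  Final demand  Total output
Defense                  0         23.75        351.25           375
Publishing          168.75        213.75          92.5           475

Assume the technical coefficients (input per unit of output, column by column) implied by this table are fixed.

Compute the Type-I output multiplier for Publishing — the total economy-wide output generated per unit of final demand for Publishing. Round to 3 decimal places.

Technical coefficients a_ij = z_ij / X_j:
  a_11 = 0/375 = 0.00, a_21 = 168.75/375 = 0.45
  a_12 = 23.75/475 = 0.05, a_22 = 213.75/475 = 0.45
I − A =
  [   1.00    -0.05]
  [  -0.45     0.55]
det(I−A) = (1.00)(0.55) − (-0.05)(-0.45) = 0.5275
adj(I−A) = [[0.55, 0.05], [0.45, 1.00]]
(I − A)⁻¹ = adj(I−A) / det(I−A) ≈
  [   1.0427     0.0948]
  [   0.8531     1.8957]
The output multiplier for sector j is the column-j sum of the Leontief inverse (I − A)⁻¹ = adj(I−A) / det(I−A).
Column 2 of adj(I−A): (0.05, 1.00); det(I−A) = 0.5275.
m_2 = (0.05 + 1.00) / 0.5275 = 1.05 / 0.5275 ≈ 1.991.

m_2 = 1.991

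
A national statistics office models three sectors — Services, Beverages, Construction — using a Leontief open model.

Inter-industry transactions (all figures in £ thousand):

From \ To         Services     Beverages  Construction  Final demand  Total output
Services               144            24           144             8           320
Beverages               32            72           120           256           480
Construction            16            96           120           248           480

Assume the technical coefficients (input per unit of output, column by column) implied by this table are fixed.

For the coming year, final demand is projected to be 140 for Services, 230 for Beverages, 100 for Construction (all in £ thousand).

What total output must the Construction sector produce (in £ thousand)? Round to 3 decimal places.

Technical coefficients a_ij = z_ij / X_j:
  a_11 = 144/320 = 0.45, a_21 = 32/320 = 0.10, a_31 = 16/320 = 0.05
  a_12 = 24/480 = 0.05, a_22 = 72/480 = 0.15, a_32 = 96/480 = 0.20
  a_13 = 144/480 = 0.30, a_23 = 120/480 = 0.25, a_33 = 120/480 = 0.25
I − A =
  [   0.55    -0.05    -0.30]
  [  -0.10     0.85    -0.25]
  [  -0.05    -0.20     0.75]
Cofactors of I−A, C_ij = (−1)^(i+j)·(minor ij) (rows/columns in the sector order above):
  C_11 = (0.85)(0.75) − (-0.25)(-0.20) = 0.5875
  C_12 = −[(-0.10)(0.75) − (-0.25)(-0.05)] = 0.0875
  C_13 = (-0.10)(-0.20) − (0.85)(-0.05) = 0.0625
  C_21 = −[(-0.05)(0.75) − (-0.30)(-0.20)] = 0.0975
  C_22 = (0.55)(0.75) − (-0.30)(-0.05) = 0.3975
  C_23 = −[(0.55)(-0.20) − (-0.05)(-0.05)] = 0.1125
  C_31 = (-0.05)(-0.25) − (-0.30)(0.85) = 0.2675
  C_32 = −[(0.55)(-0.25) − (-0.30)(-0.10)] = 0.1675
  C_33 = (0.55)(0.85) − (-0.05)(-0.10) = 0.4625
det(I−A) = Σ_j (I−A)_1j·C_1j = (0.55)(0.5875) + (-0.05)(0.0875) + (-0.30)(0.0625) = 0.3000
adj(I−A) = Cᵀ =
  [ 0.5875   0.0975   0.2675]
  [ 0.0875   0.3975   0.1675]
  [ 0.0625   0.1125   0.4625]
(I − A)⁻¹ = adj(I−A) / det(I−A) ≈
  [   1.9583     0.3250     0.8917]
  [   0.2917     1.3250     0.5583]
  [   0.2083     0.3750     1.5417]
x = (I − A)⁻¹ d = adj(I−A)·d / det(I−A), with det(I−A) = 0.3000:
  x_1 = (0.5875·140 + 0.0975·230 + 0.2675·100) / 0.3000 = 131.425 / 0.3000 ≈ 438.083
  x_2 = (0.0875·140 + 0.3975·230 + 0.1675·100) / 0.3000 = 120.425 / 0.3000 ≈ 401.417
  x_3 = (0.0625·140 + 0.1125·230 + 0.4625·100) / 0.3000 = 80.875 / 0.3000 ≈ 269.583

x_3 = 269.583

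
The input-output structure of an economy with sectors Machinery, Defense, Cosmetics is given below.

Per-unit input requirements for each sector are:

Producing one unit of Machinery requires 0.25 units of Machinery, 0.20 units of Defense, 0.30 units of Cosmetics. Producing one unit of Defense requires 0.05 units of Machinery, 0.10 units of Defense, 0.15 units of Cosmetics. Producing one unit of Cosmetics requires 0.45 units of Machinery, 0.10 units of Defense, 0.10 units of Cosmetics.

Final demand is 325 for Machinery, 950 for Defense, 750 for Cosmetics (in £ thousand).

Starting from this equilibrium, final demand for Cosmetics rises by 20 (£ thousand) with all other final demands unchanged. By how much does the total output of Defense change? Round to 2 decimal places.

I − A =
  [   0.75    -0.05    -0.45]
  [  -0.20     0.90    -0.10]
  [  -0.30    -0.15     0.90]
Cofactors of I−A, C_ij = (−1)^(i+j)·(minor ij) (rows/columns in the sector order above):
  C_11 = (0.90)(0.90) − (-0.10)(-0.15) = 0.7950
  C_12 = −[(-0.20)(0.90) − (-0.10)(-0.30)] = 0.2100
  C_13 = (-0.20)(-0.15) − (0.90)(-0.30) = 0.3000
  C_21 = −[(-0.05)(0.90) − (-0.45)(-0.15)] = 0.1125
  C_22 = (0.75)(0.90) − (-0.45)(-0.30) = 0.5400
  C_23 = −[(0.75)(-0.15) − (-0.05)(-0.30)] = 0.1275
  C_31 = (-0.05)(-0.10) − (-0.45)(0.90) = 0.4100
  C_32 = −[(0.75)(-0.10) − (-0.45)(-0.20)] = 0.1650
  C_33 = (0.75)(0.90) − (-0.05)(-0.20) = 0.6650
det(I−A) = Σ_j (I−A)_1j·C_1j = (0.75)(0.7950) + (-0.05)(0.2100) + (-0.45)(0.3000) = 0.45075
adj(I−A) = Cᵀ =
  [ 0.7950   0.1125   0.4100]
  [ 0.2100   0.5400   0.1650]
  [ 0.3000   0.1275   0.6650]
(I − A)⁻¹ = adj(I−A) / det(I−A) ≈
  [   1.7637     0.2496     0.9096]
  [   0.4659     1.1980     0.3661]
  [   0.6656     0.2829     1.4753]
Δx = (I − A)⁻¹ Δd with Δd having +20 in the Cosmetics component and 0 elsewhere.
So Δx_D = L_DC · (+20), where L_DC = adj(I−A)_DC / det(I−A) = 0.1650 / 0.45075.
Δx_D = 0.1650 × (+20) / 0.45075 = 3.30 / 0.45075 ≈ 7.32.

Δx_D = 7.32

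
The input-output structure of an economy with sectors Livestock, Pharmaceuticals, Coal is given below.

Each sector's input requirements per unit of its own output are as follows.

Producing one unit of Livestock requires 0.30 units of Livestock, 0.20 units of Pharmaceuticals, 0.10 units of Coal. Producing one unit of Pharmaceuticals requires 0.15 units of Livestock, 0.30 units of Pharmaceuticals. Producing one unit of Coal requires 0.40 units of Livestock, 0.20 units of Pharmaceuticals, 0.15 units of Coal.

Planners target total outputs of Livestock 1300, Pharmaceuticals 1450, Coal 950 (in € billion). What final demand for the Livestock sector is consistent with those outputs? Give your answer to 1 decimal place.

I − A =
  [   0.70    -0.15    -0.40]
  [  -0.20     0.70    -0.20]
  [  -0.10     0.00     0.85]
d = (I − A) x:
  d_L = (+0.70)·1300 + (-0.15)·1450 + (-0.40)·950 = 312.5
  d_P = (-0.20)·1300 + (+0.70)·1450 + (-0.20)·950 = 565.0
  d_C = (-0.10)·1300 + (+0.00)·1450 + (+0.85)·950 = 677.5

d_L = 312.5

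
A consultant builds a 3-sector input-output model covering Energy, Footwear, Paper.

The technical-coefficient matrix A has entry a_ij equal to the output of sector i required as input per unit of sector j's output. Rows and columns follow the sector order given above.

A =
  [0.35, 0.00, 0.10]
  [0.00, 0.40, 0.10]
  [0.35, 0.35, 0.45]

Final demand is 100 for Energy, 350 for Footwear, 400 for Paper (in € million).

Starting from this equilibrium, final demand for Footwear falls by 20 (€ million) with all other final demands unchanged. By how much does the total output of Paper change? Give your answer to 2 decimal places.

Δx_P = -26.65

I − A =
  [   0.65     0.00    -0.10]
  [   0.00     0.60    -0.10]
  [  -0.35    -0.35     0.55]
Cofactors of I−A, C_ij = (−1)^(i+j)·(minor ij) (rows/columns in the sector order above):
  C_11 = (0.60)(0.55) − (-0.10)(-0.35) = 0.2950
  C_12 = −[(0.00)(0.55) − (-0.10)(-0.35)] = 0.0350
  C_13 = (0.00)(-0.35) − (0.60)(-0.35) = 0.2100
  C_21 = −[(0.00)(0.55) − (-0.10)(-0.35)] = 0.0350
  C_22 = (0.65)(0.55) − (-0.10)(-0.35) = 0.3225
  C_23 = −[(0.65)(-0.35) − (0.00)(-0.35)] = 0.2275
  C_31 = (0.00)(-0.10) − (-0.10)(0.60) = 0.0600
  C_32 = −[(0.65)(-0.10) − (-0.10)(0.00)] = 0.0650
  C_33 = (0.65)(0.60) − (0.00)(0.00) = 0.3900
det(I−A) = Σ_j (I−A)_1j·C_1j = (0.65)(0.2950) + (0.00)(0.0350) + (-0.10)(0.2100) = 0.17075
adj(I−A) = Cᵀ =
  [ 0.2950   0.0350   0.0600]
  [ 0.0350   0.3225   0.0650]
  [ 0.2100   0.2275   0.3900]
(I − A)⁻¹ = adj(I−A) / det(I−A) ≈
  [   1.7277     0.2050     0.3514]
  [   0.2050     1.8887     0.3807]
  [   1.2299     1.3324     2.2840]
Δx = (I − A)⁻¹ Δd with Δd having -20 in the Footwear component and 0 elsewhere.
So Δx_P = L_PF · (-20), where L_PF = adj(I−A)_PF / det(I−A) = 0.2275 / 0.17075.
Δx_P = 0.2275 × (-20) / 0.17075 = -4.55 / 0.17075 ≈ -26.65.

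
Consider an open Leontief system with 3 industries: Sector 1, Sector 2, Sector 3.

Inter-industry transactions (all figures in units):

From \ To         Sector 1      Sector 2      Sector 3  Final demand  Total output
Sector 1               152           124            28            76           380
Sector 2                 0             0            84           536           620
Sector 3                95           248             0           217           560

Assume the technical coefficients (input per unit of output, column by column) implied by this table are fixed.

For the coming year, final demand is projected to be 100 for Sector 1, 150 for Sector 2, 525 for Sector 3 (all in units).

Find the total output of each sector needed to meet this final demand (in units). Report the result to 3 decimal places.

Technical coefficients a_ij = z_ij / X_j:
  a_11 = 152/380 = 0.40, a_21 = 0/380 = 0.00, a_31 = 95/380 = 0.25
  a_12 = 124/620 = 0.20, a_22 = 0/620 = 0.00, a_32 = 248/620 = 0.40
  a_13 = 28/560 = 0.05, a_23 = 84/560 = 0.15, a_33 = 0/560 = 0.00
I − A =
  [   0.60    -0.20    -0.05]
  [   0.00     1.00    -0.15]
  [  -0.25    -0.40     1.00]
Cofactors of I−A, C_ij = (−1)^(i+j)·(minor ij) (rows/columns in the sector order above):
  C_11 = (1.00)(1.00) − (-0.15)(-0.40) = 0.9400
  C_12 = −[(0.00)(1.00) − (-0.15)(-0.25)] = 0.0375
  C_13 = (0.00)(-0.40) − (1.00)(-0.25) = 0.2500
  C_21 = −[(-0.20)(1.00) − (-0.05)(-0.40)] = 0.2200
  C_22 = (0.60)(1.00) − (-0.05)(-0.25) = 0.5875
  C_23 = −[(0.60)(-0.40) − (-0.20)(-0.25)] = 0.2900
  C_31 = (-0.20)(-0.15) − (-0.05)(1.00) = 0.0800
  C_32 = −[(0.60)(-0.15) − (-0.05)(0.00)] = 0.0900
  C_33 = (0.60)(1.00) − (-0.20)(0.00) = 0.6000
det(I−A) = Σ_j (I−A)_1j·C_1j = (0.60)(0.9400) + (-0.20)(0.0375) + (-0.05)(0.2500) = 0.5440
adj(I−A) = Cᵀ =
  [ 0.9400   0.2200   0.0800]
  [ 0.0375   0.5875   0.0900]
  [ 0.2500   0.2900   0.6000]
(I − A)⁻¹ = adj(I−A) / det(I−A) ≈
  [   1.7279     0.4044     0.1471]
  [   0.0689     1.0800     0.1654]
  [   0.4596     0.5331     1.1029]
x = (I − A)⁻¹ d = adj(I−A)·d / det(I−A), with det(I−A) = 0.5440:
  x_1 = (0.9400·100 + 0.2200·150 + 0.0800·525) / 0.5440 = 169.00 / 0.5440 ≈ 310.662
  x_2 = (0.0375·100 + 0.5875·150 + 0.0900·525) / 0.5440 = 139.125 / 0.5440 ≈ 255.744
  x_3 = (0.2500·100 + 0.2900·150 + 0.6000·525) / 0.5440 = 383.50 / 0.5440 ≈ 704.963

x_1 = 310.662, x_2 = 255.744, x_3 = 704.963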